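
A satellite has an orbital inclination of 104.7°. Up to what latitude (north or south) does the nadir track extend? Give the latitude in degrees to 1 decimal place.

75.3°

Retrograde orbit: the ground track reaches ±(180° − i) = ±(180 − 104.7) = ±75.3°.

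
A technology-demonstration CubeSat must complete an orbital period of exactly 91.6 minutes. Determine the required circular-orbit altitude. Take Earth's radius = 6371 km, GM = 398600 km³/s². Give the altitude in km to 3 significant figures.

T = 91.6 min = 5496.0 s.
From T = 2π√(a³/μ): a = (μ T²/4π²)^(1/3) = (398600 × 5496.0² / 4π²)^(1/3) = 6731 km.
Altitude h = a − R = 6731 − 6371 = 360 km.

360 km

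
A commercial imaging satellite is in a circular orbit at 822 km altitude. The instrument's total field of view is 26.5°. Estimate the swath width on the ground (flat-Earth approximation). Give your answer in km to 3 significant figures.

387 km

Half-angle = 26.5°/2 = 13.25°.
Swath width ≈ 2h·tan(θ/2) = 2 × 822 × tan(13.25°) = 387.1 km.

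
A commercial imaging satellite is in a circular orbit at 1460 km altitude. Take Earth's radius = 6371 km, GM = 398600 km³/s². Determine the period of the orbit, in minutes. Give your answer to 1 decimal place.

114.9 min

Semi-major axis a = 6371 + 1460 = 7831 km. Period T = 2π√(a³/μ) = 2π√(7831³/398600) = 6896.6 s = 114.94 min.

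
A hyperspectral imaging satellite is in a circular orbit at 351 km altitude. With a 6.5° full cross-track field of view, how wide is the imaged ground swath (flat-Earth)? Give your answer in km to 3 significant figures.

Half-angle = 6.5°/2 = 3.25°.
Swath width ≈ 2h·tan(θ/2) = 2 × 351 × tan(3.25°) = 39.9 km.

39.9 km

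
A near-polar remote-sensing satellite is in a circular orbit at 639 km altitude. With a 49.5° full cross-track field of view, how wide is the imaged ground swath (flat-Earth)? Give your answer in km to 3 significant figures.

Half-angle = 49.5°/2 = 24.75°.
Swath width ≈ 2h·tan(θ/2) = 2 × 639 × tan(24.75°) = 589.2 km.

589 km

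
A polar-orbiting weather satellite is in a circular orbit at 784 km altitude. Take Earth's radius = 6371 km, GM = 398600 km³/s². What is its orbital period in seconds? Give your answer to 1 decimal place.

6023.2 seconds

Semi-major axis a = 6371 + 784 = 7155 km. Period T = 2π√(a³/μ) = 2π√(7155³/398600) = 6023.2 s = 100.39 min.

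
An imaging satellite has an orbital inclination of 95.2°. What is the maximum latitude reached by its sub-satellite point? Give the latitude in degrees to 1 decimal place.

84.8°

Retrograde orbit: the ground track reaches ±(180° − i) = ±(180 − 95.2) = ±84.8°.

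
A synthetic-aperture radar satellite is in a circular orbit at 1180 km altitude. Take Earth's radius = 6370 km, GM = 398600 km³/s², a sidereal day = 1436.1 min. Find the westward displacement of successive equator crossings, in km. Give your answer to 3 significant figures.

Semi-major axis a = 6370 + 1180 = 7550 km. Period T = 2π√(a³/μ) = 2π√(7550³/398600) = 6528.8 s = 108.81 min.
During one orbit Earth rotates (6528.8 / 86166) × 360° = 27.28°.
At the equator that is 27.28° × (2π·6370/360) km/° = 27.28 × 111.2 = 3033 km.

3030 km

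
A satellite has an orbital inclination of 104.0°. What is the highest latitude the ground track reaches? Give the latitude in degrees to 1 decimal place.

76.0°

Retrograde orbit: the ground track reaches ±(180° − i) = ±(180 − 104.0) = ±76.0°.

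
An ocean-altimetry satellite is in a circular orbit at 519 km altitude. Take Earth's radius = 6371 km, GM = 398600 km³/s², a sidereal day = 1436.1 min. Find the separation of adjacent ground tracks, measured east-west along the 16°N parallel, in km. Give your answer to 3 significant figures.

2540 km

Semi-major axis a = 6371 + 519 = 6890 km. Period T = 2π√(a³/μ) = 2π√(6890³/398600) = 5691.7 s = 94.86 min.
Node shift per orbit = (5691.7/86166) × 360° = 23.78°.
Equatorial spacing = 23.78 × 111.2 km/° = 2644 km.
At 16° latitude, spacing = 2644 × cos(16°) = 2542 km.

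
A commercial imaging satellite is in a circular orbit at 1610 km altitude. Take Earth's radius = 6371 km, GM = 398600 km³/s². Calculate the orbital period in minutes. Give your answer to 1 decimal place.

Semi-major axis a = 6371 + 1610 = 7981 km. Period T = 2π√(a³/μ) = 2π√(7981³/398600) = 7095.7 s = 118.26 min.

118.3 min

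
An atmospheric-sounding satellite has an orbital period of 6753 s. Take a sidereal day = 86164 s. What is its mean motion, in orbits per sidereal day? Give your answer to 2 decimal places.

Orbits per sidereal day = 86164 / 6753.0 = 12.759.

12.76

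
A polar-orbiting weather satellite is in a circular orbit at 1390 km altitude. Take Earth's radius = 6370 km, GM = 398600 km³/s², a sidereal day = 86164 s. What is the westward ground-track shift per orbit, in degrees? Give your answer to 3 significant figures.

28.4°

Semi-major axis a = 6370 + 1390 = 7760 km. Period T = 2π√(a³/μ) = 2π√(7760³/398600) = 6803.1 s = 113.38 min.
During one orbit Earth rotates (6803.1 / 86164) × 360° = 28.42°.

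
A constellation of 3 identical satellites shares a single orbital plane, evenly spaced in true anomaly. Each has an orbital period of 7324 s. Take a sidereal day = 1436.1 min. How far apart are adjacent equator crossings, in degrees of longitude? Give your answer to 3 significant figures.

Single-satellite node shift = (7324.0/86166) × 360° = 30.60°.
With 3 satellites evenly phased, successive equator crossings are 30.60/3 = 10.200° apart.

10.2°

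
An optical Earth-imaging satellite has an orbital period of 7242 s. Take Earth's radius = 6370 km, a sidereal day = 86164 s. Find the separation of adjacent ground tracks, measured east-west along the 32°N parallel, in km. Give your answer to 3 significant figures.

Node shift per orbit = (7242.0/86164) × 360° = 30.26°.
Equatorial spacing = 30.26 × 111.2 km/° = 3364 km.
At 32° latitude, spacing = 3364 × cos(32°) = 2853 km.

2850 km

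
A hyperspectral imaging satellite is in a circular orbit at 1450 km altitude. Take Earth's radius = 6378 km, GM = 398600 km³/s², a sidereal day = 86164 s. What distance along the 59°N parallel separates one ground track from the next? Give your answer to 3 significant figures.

1650 km

Semi-major axis a = 6378 + 1450 = 7828 km. Period T = 2π√(a³/μ) = 2π√(7828³/398600) = 6892.7 s = 114.88 min.
Node shift per orbit = (6892.7/86164) × 360° = 28.80°.
Equatorial spacing = 28.80 × 111.3 km/° = 3206 km.
At 59° latitude, spacing = 3206 × cos(59°) = 1651 km.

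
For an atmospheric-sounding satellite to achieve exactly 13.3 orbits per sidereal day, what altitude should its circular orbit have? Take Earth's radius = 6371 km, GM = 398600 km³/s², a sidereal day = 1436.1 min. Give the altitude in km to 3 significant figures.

Required period T = 86166 / 13.3 = 6478.6 s.
From T = 2π√(a³/μ): a = (μ T²/4π²)^(1/3) = (398600 × 6478.6² / 4π²)^(1/3) = 7511 km.
Altitude h = a − R = 7511 − 6371 = 1140 km.

1140 km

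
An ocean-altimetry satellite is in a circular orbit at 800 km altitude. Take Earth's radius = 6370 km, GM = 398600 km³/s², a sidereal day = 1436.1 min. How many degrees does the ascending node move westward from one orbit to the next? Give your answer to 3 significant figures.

Semi-major axis a = 6370 + 800 = 7170 km. Period T = 2π√(a³/μ) = 2π√(7170³/398600) = 6042.1 s = 100.70 min.
During one orbit Earth rotates (6042.1 / 86166) × 360° = 25.24°.

25.2°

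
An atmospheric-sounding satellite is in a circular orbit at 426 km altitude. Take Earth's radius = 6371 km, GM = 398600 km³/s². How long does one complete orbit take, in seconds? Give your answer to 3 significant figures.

Semi-major axis a = 6371 + 426 = 6797 km. Period T = 2π√(a³/μ) = 2π√(6797³/398600) = 5576.8 s = 92.95 min.

5580 seconds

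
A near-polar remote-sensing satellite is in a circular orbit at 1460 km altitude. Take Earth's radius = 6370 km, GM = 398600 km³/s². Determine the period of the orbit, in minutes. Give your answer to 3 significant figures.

115 min

Semi-major axis a = 6370 + 1460 = 7830 km. Period T = 2π√(a³/μ) = 2π√(7830³/398600) = 6895.3 s = 114.92 min.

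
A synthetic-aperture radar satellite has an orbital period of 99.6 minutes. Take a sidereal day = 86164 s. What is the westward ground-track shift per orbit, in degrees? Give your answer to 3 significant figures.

T = 99.6 min = 5976.0 s.
During one orbit Earth rotates (5976.0 / 86164) × 360° = 24.97°.

25.0°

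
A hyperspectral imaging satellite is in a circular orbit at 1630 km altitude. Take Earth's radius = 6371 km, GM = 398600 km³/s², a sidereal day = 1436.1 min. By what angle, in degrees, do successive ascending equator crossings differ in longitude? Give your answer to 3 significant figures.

Semi-major axis a = 6371 + 1630 = 8001 km. Period T = 2π√(a³/μ) = 2π√(8001³/398600) = 7122.4 s = 118.71 min.
During one orbit Earth rotates (7122.4 / 86166) × 360° = 29.76°.

29.8°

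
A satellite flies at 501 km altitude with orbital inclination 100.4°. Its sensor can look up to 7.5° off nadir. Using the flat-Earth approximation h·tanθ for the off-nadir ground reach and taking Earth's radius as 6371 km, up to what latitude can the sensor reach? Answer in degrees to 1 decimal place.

Retrograde orbit: the ground track reaches ±(180° − i) = ±(180 − 100.4) = ±79.6°.
Sensor half-swath on the ground ≈ 501·tan(7.5°) = 66 km = 0.59° of latitude.
Maximum observable latitude ≈ 79.6 + 0.59 = 80.2°.

80.2°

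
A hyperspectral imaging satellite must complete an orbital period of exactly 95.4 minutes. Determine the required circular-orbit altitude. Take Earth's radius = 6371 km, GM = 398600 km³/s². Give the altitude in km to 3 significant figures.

T = 95.4 min = 5724.0 s.
From T = 2π√(a³/μ): a = (μ T²/4π²)^(1/3) = (398600 × 5724.0² / 4π²)^(1/3) = 6916 km.
Altitude h = a − R = 6916 − 6371 = 545 km.

545 km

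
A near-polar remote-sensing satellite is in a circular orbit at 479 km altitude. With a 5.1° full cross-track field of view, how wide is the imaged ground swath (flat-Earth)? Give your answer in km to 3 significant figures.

42.7 km

Half-angle = 5.1°/2 = 2.55°.
Swath width ≈ 2h·tan(θ/2) = 2 × 479 × tan(2.55°) = 42.7 km.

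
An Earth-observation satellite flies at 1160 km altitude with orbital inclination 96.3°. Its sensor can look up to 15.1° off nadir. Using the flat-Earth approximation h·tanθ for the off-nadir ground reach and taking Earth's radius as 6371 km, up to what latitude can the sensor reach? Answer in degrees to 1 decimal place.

86.5°

Retrograde orbit: the ground track reaches ±(180° − i) = ±(180 − 96.3) = ±83.7°.
Sensor half-swath on the ground ≈ 1160·tan(15.1°) = 313 km = 2.81° of latitude.
Maximum observable latitude ≈ 83.7 + 2.81 = 86.5°.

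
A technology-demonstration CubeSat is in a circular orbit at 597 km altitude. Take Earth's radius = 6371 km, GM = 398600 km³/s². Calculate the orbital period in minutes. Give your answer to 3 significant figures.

Semi-major axis a = 6371 + 597 = 6968 km. Period T = 2π√(a³/μ) = 2π√(6968³/398600) = 5788.6 s = 96.48 min.

96.5 min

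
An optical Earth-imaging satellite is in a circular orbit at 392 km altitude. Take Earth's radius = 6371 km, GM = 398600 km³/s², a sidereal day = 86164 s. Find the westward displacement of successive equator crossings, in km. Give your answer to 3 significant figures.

2570 km

Semi-major axis a = 6371 + 392 = 6763 km. Period T = 2π√(a³/μ) = 2π√(6763³/398600) = 5535.0 s = 92.25 min.
During one orbit Earth rotates (5535.0 / 86164) × 360° = 23.13°.
At the equator that is 23.13° × (2π·6371/360) km/° = 23.13 × 111.2 = 2571 km.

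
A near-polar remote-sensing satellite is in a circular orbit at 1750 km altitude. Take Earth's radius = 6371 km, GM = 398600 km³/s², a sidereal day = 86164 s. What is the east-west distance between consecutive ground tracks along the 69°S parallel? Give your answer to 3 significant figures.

1210 km

Semi-major axis a = 6371 + 1750 = 8121 km. Period T = 2π√(a³/μ) = 2π√(8121³/398600) = 7283.3 s = 121.39 min.
Node shift per orbit = (7283.3/86164) × 360° = 30.43°.
Equatorial spacing = 30.43 × 111.2 km/° = 3384 km.
At 69° latitude, spacing = 3384 × cos(69°) = 1213 km.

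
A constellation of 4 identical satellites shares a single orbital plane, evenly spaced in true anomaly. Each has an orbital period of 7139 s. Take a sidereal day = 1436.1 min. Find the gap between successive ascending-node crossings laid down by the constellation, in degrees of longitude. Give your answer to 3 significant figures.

Single-satellite node shift = (7139.0/86166) × 360° = 29.83°.
With 4 satellites evenly phased, successive equator crossings are 29.83/4 = 7.457° apart.

7.46°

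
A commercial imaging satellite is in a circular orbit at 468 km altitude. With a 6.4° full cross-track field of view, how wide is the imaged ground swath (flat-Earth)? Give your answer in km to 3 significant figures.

Half-angle = 6.4°/2 = 3.2°.
Swath width ≈ 2h·tan(θ/2) = 2 × 468 × tan(3.2°) = 52.3 km.

52.3 km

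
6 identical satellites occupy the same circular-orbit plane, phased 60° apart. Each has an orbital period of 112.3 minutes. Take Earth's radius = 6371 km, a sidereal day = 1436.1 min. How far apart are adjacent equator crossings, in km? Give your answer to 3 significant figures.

522 km

T = 112.3 min = 6738.0 s.
Single-satellite node shift = (6738.0/86166) × 360° = 28.15°.
With 6 satellites evenly phased, successive equator crossings are 28.15/6 = 4.692° apart.
That is 4.692 × 111.2 = 522 km at the equator.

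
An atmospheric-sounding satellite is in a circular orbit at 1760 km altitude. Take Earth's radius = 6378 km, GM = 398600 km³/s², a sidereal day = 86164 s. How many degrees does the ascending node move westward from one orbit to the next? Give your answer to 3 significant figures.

30.5°

Semi-major axis a = 6378 + 1760 = 8138 km. Period T = 2π√(a³/μ) = 2π√(8138³/398600) = 7306.1 s = 121.77 min.
During one orbit Earth rotates (7306.1 / 86164) × 360° = 30.53°.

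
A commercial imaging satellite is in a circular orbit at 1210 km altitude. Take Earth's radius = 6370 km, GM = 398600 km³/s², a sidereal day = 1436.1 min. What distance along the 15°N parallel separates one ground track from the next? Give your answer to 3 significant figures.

2950 km

Semi-major axis a = 6370 + 1210 = 7580 km. Period T = 2π√(a³/μ) = 2π√(7580³/398600) = 6567.7 s = 109.46 min.
Node shift per orbit = (6567.7/86166) × 360° = 27.44°.
Equatorial spacing = 27.44 × 111.2 km/° = 3051 km.
At 15° latitude, spacing = 3051 × cos(15°) = 2947 km.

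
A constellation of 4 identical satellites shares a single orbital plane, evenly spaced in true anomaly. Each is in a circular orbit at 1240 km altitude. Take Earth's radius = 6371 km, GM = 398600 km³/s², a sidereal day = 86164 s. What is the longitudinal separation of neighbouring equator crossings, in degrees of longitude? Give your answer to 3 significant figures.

Semi-major axis a = 6371 + 1240 = 7611 km. Period T = 2π√(a³/μ) = 2π√(7611³/398600) = 6608.1 s = 110.13 min.
Single-satellite node shift = (6608.1/86164) × 360° = 27.61°.
With 4 satellites evenly phased, successive equator crossings are 27.61/4 = 6.902° apart.

6.90°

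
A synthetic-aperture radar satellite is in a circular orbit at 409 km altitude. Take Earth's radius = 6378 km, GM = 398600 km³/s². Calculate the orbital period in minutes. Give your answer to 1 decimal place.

Semi-major axis a = 6378 + 409 = 6787 km. Period T = 2π√(a³/μ) = 2π√(6787³/398600) = 5564.5 s = 92.74 min.

92.7 min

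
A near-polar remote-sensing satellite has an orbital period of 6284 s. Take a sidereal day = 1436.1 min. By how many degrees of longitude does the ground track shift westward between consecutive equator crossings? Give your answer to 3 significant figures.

During one orbit Earth rotates (6284.0 / 86166) × 360° = 26.25°.

26.3°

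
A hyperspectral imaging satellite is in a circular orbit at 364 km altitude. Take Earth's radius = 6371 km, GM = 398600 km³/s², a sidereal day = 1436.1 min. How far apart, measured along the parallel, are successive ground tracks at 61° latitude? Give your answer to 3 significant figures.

Semi-major axis a = 6371 + 364 = 6735 km. Period T = 2π√(a³/μ) = 2π√(6735³/398600) = 5500.7 s = 91.68 min.
Node shift per orbit = (5500.7/86166) × 360° = 22.98°.
Equatorial spacing = 22.98 × 111.2 km/° = 2555 km.
At 61° latitude, spacing = 2555 × cos(61°) = 1239 km.

1240 km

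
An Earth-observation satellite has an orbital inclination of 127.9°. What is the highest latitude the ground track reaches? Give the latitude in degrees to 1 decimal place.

Retrograde orbit: the ground track reaches ±(180° − i) = ±(180 − 127.9) = ±52.1°.

52.1°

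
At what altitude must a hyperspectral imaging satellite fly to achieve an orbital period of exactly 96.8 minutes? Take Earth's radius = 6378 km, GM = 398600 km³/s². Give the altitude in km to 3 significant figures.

T = 96.8 min = 5808.0 s.
From T = 2π√(a³/μ): a = (μ T²/4π²)^(1/3) = (398600 × 5808.0² / 4π²)^(1/3) = 6984 km.
Altitude h = a − R = 6984 − 6378 = 606 km.

606 km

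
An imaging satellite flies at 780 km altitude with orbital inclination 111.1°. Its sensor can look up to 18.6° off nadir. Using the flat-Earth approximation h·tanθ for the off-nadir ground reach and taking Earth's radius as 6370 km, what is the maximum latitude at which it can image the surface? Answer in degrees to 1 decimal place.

Retrograde orbit: the ground track reaches ±(180° − i) = ±(180 − 111.1) = ±68.9°.
Sensor half-swath on the ground ≈ 780·tan(18.6°) = 262 km = 2.36° of latitude.
Maximum observable latitude ≈ 68.9 + 2.36 = 71.3°.

71.3°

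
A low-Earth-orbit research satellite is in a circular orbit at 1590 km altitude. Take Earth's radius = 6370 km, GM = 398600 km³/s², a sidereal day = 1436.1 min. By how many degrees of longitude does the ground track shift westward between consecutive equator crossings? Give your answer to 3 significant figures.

29.5°

Semi-major axis a = 6370 + 1590 = 7960 km. Period T = 2π√(a³/μ) = 2π√(7960³/398600) = 7067.7 s = 117.80 min.
During one orbit Earth rotates (7067.7 / 86166) × 360° = 29.53°.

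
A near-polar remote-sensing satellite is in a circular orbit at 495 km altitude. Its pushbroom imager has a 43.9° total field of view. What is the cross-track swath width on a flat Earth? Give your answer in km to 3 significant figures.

Half-angle = 43.9°/2 = 21.95°.
Swath width ≈ 2h·tan(θ/2) = 2 × 495 × tan(21.95°) = 399.0 km.

399 km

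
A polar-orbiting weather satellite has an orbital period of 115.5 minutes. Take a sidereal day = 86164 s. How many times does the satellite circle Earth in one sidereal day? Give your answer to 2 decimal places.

12.43

T = 115.5 min = 6930.0 s.
Orbits per sidereal day = 86164 / 6930.0 = 12.433.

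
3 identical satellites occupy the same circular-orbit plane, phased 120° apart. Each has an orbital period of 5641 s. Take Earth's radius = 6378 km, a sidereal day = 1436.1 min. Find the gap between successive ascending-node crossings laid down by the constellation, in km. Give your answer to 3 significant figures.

Single-satellite node shift = (5641.0/86166) × 360° = 23.57°.
With 3 satellites evenly phased, successive equator crossings are 23.57/3 = 7.856° apart.
That is 7.856 × 111.3 = 875 km at the equator.

875 km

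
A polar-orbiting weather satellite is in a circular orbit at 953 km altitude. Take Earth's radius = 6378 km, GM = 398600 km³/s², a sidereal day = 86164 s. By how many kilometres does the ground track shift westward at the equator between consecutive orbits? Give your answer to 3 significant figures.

2910 km

Semi-major axis a = 6378 + 953 = 7331 km. Period T = 2π√(a³/μ) = 2π√(7331³/398600) = 6246.8 s = 104.11 min.
During one orbit Earth rotates (6246.8 / 86164) × 360° = 26.10°.
At the equator that is 26.10° × (2π·6378/360) km/° = 26.10 × 111.3 = 2905 km.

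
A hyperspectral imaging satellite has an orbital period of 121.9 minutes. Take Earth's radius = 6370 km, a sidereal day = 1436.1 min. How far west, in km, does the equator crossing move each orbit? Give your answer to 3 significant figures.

T = 121.9 min = 7314.0 s.
During one orbit Earth rotates (7314.0 / 86166) × 360° = 30.56°.
At the equator that is 30.56° × (2π·6370/360) km/° = 30.56 × 111.2 = 3397 km.

3400 km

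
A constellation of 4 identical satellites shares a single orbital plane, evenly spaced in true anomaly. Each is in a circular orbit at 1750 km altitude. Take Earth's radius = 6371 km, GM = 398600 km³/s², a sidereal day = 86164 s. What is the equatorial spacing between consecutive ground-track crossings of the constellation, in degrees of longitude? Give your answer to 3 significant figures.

7.61°

Semi-major axis a = 6371 + 1750 = 8121 km. Period T = 2π√(a³/μ) = 2π√(8121³/398600) = 7283.3 s = 121.39 min.
Single-satellite node shift = (7283.3/86164) × 360° = 30.43°.
With 4 satellites evenly phased, successive equator crossings are 30.43/4 = 7.608° apart.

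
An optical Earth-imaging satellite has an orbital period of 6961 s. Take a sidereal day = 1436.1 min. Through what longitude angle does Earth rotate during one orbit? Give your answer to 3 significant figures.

29.1°

During one orbit Earth rotates (6961.0 / 86166) × 360° = 29.08°.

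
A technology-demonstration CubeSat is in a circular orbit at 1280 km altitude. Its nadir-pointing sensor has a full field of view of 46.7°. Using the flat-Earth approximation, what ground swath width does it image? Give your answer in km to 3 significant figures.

Half-angle = 46.7°/2 = 23.35°.
Swath width ≈ 2h·tan(θ/2) = 2 × 1280 × tan(23.35°) = 1105.2 km.

1110 km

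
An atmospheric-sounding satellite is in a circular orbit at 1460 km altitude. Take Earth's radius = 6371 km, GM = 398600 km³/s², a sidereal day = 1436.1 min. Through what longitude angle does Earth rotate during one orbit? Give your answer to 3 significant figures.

Semi-major axis a = 6371 + 1460 = 7831 km. Period T = 2π√(a³/μ) = 2π√(7831³/398600) = 6896.6 s = 114.94 min.
During one orbit Earth rotates (6896.6 / 86166) × 360° = 28.81°.

28.8°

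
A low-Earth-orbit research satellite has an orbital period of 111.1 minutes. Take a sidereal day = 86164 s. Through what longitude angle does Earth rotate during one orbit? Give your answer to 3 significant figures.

27.9°

T = 111.1 min = 6666.0 s.
During one orbit Earth rotates (6666.0 / 86164) × 360° = 27.85°.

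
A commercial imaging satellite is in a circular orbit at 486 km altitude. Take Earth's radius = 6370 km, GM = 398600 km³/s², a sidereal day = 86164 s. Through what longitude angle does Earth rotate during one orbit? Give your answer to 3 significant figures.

23.6°

Semi-major axis a = 6370 + 486 = 6856 km. Period T = 2π√(a³/μ) = 2π√(6856³/398600) = 5649.6 s = 94.16 min.
During one orbit Earth rotates (5649.6 / 86164) × 360° = 23.60°.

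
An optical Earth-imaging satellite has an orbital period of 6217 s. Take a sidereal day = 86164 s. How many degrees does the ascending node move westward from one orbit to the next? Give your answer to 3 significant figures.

26.0°

During one orbit Earth rotates (6217.0 / 86164) × 360° = 25.98°.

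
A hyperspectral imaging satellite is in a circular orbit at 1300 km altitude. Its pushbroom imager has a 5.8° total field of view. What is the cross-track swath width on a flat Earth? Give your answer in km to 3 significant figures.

Half-angle = 5.8°/2 = 2.9°.
Swath width ≈ 2h·tan(θ/2) = 2 × 1300 × tan(2.9°) = 131.7 km.

132 km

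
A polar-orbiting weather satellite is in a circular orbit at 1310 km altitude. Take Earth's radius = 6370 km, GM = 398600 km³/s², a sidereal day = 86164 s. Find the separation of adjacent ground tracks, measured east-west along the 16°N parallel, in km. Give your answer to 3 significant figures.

Semi-major axis a = 6370 + 1310 = 7680 km. Period T = 2π√(a³/μ) = 2π√(7680³/398600) = 6698.1 s = 111.64 min.
Node shift per orbit = (6698.1/86164) × 360° = 27.99°.
Equatorial spacing = 27.99 × 111.2 km/° = 3111 km.
At 16° latitude, spacing = 3111 × cos(16°) = 2991 km.

2990 km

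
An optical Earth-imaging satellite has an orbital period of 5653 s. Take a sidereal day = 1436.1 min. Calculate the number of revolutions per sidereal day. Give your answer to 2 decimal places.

15.24

Orbits per sidereal day = 86166 / 5653.0 = 15.243.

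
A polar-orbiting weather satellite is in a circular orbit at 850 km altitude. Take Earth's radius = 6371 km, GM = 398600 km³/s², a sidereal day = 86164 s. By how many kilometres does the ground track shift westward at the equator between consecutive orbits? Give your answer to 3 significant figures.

2840 km

Semi-major axis a = 6371 + 850 = 7221 km. Period T = 2π√(a³/μ) = 2π√(7221³/398600) = 6106.7 s = 101.78 min.
During one orbit Earth rotates (6106.7 / 86164) × 360° = 25.51°.
At the equator that is 25.51° × (2π·6371/360) km/° = 25.51 × 111.2 = 2837 km.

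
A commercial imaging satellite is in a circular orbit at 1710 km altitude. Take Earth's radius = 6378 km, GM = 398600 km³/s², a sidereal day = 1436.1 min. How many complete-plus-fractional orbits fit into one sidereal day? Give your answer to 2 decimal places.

Semi-major axis a = 6378 + 1710 = 8088 km. Period T = 2π√(a³/μ) = 2π√(8088³/398600) = 7238.9 s = 120.65 min.
Orbits per sidereal day = 86166 / 7238.9 = 11.903.

11.90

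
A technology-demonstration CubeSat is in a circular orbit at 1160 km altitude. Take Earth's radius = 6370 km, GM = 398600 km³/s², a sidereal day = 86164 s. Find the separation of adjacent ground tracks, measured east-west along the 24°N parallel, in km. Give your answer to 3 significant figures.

Semi-major axis a = 6370 + 1160 = 7530 km. Period T = 2π√(a³/μ) = 2π√(7530³/398600) = 6502.8 s = 108.38 min.
Node shift per orbit = (6502.8/86164) × 360° = 27.17°.
Equatorial spacing = 27.17 × 111.2 km/° = 3021 km.
At 24° latitude, spacing = 3021 × cos(24°) = 2759 km.

2760 km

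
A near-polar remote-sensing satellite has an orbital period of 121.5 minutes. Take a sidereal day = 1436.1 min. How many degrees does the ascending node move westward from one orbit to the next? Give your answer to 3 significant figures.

T = 121.5 min = 7290.0 s.
During one orbit Earth rotates (7290.0 / 86166) × 360° = 30.46°.

30.5°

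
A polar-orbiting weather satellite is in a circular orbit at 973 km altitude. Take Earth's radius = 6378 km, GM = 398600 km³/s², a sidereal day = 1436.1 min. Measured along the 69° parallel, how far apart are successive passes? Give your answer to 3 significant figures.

Semi-major axis a = 6378 + 973 = 7351 km. Period T = 2π√(a³/μ) = 2π√(7351³/398600) = 6272.4 s = 104.54 min.
Node shift per orbit = (6272.4/86166) × 360° = 26.21°.
Equatorial spacing = 26.21 × 111.3 km/° = 2917 km.
At 69° latitude, spacing = 2917 × cos(69°) = 1045 km.

1050 km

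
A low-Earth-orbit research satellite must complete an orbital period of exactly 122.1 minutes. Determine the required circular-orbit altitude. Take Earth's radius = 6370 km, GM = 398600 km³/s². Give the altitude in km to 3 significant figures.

1780 km

T = 122.1 min = 7326.0 s.
From T = 2π√(a³/μ): a = (μ T²/4π²)^(1/3) = (398600 × 7326.0² / 4π²)^(1/3) = 8153 km.
Altitude h = a − R = 8153 − 6370 = 1783 km.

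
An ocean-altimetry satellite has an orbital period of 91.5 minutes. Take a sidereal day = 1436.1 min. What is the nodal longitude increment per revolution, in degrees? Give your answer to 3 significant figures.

22.9°

T = 91.5 min = 5490.0 s.
During one orbit Earth rotates (5490.0 / 86166) × 360° = 22.94°.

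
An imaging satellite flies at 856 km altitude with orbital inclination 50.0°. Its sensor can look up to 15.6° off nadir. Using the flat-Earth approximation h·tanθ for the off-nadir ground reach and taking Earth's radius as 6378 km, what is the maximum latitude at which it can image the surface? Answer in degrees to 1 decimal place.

52.1°

For a prograde orbit the ground track reaches latitude ±i = ±50.0°.
Sensor half-swath on the ground ≈ 856·tan(15.6°) = 239 km = 2.15° of latitude.
Maximum observable latitude ≈ 50.0 + 2.15 = 52.1°.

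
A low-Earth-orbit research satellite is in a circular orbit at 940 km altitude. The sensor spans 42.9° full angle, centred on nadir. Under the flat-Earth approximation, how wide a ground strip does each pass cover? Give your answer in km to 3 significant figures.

739 km

Half-angle = 42.9°/2 = 21.45°.
Swath width ≈ 2h·tan(θ/2) = 2 × 940 × tan(21.45°) = 738.7 km.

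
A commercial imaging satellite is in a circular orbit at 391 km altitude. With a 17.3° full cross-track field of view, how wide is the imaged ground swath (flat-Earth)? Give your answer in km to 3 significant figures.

119 km

Half-angle = 17.3°/2 = 8.65°.
Swath width ≈ 2h·tan(θ/2) = 2 × 391 × tan(8.65°) = 119.0 km.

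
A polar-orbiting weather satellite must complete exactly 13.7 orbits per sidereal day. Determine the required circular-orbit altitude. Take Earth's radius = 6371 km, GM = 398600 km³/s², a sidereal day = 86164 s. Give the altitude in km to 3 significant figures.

Required period T = 86164 / 13.7 = 6289.3 s.
From T = 2π√(a³/μ): a = (μ T²/4π²)^(1/3) = (398600 × 6289.3² / 4π²)^(1/3) = 7364 km.
Altitude h = a − R = 7364 − 6371 = 993 km.

993 km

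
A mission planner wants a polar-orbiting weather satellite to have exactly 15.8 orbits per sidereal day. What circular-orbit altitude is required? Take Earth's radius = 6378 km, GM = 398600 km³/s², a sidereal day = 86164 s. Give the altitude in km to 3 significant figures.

318 km

Required period T = 86164 / 15.8 = 5453.4 s.
From T = 2π√(a³/μ): a = (μ T²/4π²)^(1/3) = (398600 × 5453.4² / 4π²)^(1/3) = 6696 km.
Altitude h = a − R = 6696 − 6378 = 318 km.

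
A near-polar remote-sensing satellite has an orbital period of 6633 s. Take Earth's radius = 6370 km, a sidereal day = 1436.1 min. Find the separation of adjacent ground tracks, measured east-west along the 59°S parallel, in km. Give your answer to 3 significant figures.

Node shift per orbit = (6633.0/86166) × 360° = 27.71°.
Equatorial spacing = 27.71 × 111.2 km/° = 3081 km.
At 59° latitude, spacing = 3081 × cos(59°) = 1587 km.

1590 km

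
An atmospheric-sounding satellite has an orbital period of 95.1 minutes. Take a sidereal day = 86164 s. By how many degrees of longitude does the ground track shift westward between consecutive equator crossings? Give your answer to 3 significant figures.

T = 95.1 min = 5706.0 s.
During one orbit Earth rotates (5706.0 / 86164) × 360° = 23.84°.

23.8°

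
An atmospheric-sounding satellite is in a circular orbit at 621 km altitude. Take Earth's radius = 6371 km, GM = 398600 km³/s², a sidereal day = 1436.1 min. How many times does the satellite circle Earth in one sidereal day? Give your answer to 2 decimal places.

Semi-major axis a = 6371 + 621 = 6992 km. Period T = 2π√(a³/μ) = 2π√(6992³/398600) = 5818.5 s = 96.98 min.
Orbits per sidereal day = 86166 / 5818.5 = 14.809.

14.81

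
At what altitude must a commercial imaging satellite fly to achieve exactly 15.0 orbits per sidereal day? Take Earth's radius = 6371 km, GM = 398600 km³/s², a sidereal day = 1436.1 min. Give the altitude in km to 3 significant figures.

561 km

Required period T = 86166 / 15.0 = 5744.4 s.
From T = 2π√(a³/μ): a = (μ T²/4π²)^(1/3) = (398600 × 5744.4² / 4π²)^(1/3) = 6932 km.
Altitude h = a − R = 6932 − 6371 = 561 km.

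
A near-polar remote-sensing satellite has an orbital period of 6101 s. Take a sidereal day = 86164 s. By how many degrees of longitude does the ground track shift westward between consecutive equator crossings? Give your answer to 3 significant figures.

25.5°

During one orbit Earth rotates (6101.0 / 86164) × 360° = 25.49°.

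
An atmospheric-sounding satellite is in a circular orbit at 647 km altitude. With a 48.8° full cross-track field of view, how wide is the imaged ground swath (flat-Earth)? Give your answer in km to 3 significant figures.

Half-angle = 48.8°/2 = 24.4°.
Swath width ≈ 2h·tan(θ/2) = 2 × 647 × tan(24.4°) = 587.0 km.

587 km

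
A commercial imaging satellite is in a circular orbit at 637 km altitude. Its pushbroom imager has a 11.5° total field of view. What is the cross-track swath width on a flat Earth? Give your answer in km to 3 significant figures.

128 km

Half-angle = 11.5°/2 = 5.75°.
Swath width ≈ 2h·tan(θ/2) = 2 × 637 × tan(5.75°) = 128.3 km.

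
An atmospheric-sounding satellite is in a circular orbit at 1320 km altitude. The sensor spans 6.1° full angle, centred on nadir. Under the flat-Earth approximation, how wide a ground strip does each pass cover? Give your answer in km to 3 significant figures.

Half-angle = 6.1°/2 = 3.05°.
Swath width ≈ 2h·tan(θ/2) = 2 × 1320 × tan(3.05°) = 140.7 km.

141 km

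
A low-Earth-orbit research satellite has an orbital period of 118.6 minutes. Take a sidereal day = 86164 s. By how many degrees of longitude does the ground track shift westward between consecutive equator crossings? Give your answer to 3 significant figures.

T = 118.6 min = 7116.0 s.
During one orbit Earth rotates (7116.0 / 86164) × 360° = 29.73°.

29.7°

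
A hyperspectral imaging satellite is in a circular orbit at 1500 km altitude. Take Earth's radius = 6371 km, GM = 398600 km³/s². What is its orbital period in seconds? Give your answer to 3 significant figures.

Semi-major axis a = 6371 + 1500 = 7871 km. Period T = 2π√(a³/μ) = 2π√(7871³/398600) = 6949.5 s = 115.83 min.

6950 seconds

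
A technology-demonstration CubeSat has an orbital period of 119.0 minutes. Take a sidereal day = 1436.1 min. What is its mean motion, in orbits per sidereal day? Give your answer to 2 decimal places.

T = 119.0 min = 7140.0 s.
Orbits per sidereal day = 86166 / 7140.0 = 12.068.

12.07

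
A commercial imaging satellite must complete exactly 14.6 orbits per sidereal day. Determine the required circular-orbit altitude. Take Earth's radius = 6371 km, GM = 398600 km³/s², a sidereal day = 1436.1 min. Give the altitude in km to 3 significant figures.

Required period T = 86166 / 14.6 = 5901.8 s.
From T = 2π√(a³/μ): a = (μ T²/4π²)^(1/3) = (398600 × 5901.8² / 4π²)^(1/3) = 7059 km.
Altitude h = a − R = 7059 − 6371 = 688 km.

688 km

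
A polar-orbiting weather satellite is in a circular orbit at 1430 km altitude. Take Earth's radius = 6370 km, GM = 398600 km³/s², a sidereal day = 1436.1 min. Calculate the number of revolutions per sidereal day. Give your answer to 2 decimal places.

Semi-major axis a = 6370 + 1430 = 7800 km. Period T = 2π√(a³/μ) = 2π√(7800³/398600) = 6855.7 s = 114.26 min.
Orbits per sidereal day = 86166 / 6855.7 = 12.568.

12.57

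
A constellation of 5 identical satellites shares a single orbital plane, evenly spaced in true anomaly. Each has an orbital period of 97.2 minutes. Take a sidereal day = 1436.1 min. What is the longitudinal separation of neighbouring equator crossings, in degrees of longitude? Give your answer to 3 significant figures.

4.87°

T = 97.2 min = 5832.0 s.
Single-satellite node shift = (5832.0/86166) × 360° = 24.37°.
With 5 satellites evenly phased, successive equator crossings are 24.37/5 = 4.873° apart.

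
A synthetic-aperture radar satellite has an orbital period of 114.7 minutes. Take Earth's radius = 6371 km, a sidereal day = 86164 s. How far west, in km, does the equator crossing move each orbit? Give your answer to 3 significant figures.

3200 km

T = 114.7 min = 6882.0 s.
During one orbit Earth rotates (6882.0 / 86164) × 360° = 28.75°.
At the equator that is 28.75° × (2π·6371/360) km/° = 28.75 × 111.2 = 3197 km.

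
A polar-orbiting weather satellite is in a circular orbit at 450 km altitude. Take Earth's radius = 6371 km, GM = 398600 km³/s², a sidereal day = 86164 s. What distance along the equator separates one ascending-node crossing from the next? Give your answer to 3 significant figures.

Semi-major axis a = 6371 + 450 = 6821 km. Period T = 2π√(a³/μ) = 2π√(6821³/398600) = 5606.4 s = 93.44 min.
During one orbit Earth rotates (5606.4 / 86164) × 360° = 23.42°.
At the equator that is 23.42° × (2π·6371/360) km/° = 23.42 × 111.2 = 2605 km.

2600 km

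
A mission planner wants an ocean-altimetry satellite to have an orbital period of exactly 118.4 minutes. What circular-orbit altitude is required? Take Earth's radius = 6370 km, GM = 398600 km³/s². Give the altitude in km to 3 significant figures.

1620 km

T = 118.4 min = 7104.0 s.
From T = 2π√(a³/μ): a = (μ T²/4π²)^(1/3) = (398600 × 7104.0² / 4π²)^(1/3) = 7987 km.
Altitude h = a − R = 7987 − 6370 = 1617 km.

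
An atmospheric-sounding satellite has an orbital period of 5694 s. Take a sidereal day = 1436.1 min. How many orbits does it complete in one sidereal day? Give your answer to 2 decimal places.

Orbits per sidereal day = 86166 / 5694.0 = 15.133.

15.13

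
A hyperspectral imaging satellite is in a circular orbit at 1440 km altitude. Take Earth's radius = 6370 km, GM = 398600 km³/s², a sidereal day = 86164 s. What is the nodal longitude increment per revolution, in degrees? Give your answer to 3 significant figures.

Semi-major axis a = 6370 + 1440 = 7810 km. Period T = 2π√(a³/μ) = 2π√(7810³/398600) = 6868.9 s = 114.48 min.
During one orbit Earth rotates (6868.9 / 86164) × 360° = 28.70°.

28.7°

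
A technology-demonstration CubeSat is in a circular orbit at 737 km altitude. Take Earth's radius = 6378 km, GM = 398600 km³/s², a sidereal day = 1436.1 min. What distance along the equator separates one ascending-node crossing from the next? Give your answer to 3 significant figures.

Semi-major axis a = 6378 + 737 = 7115 km. Period T = 2π√(a³/μ) = 2π√(7115³/398600) = 5972.7 s = 99.55 min.
During one orbit Earth rotates (5972.7 / 86166) × 360° = 24.95°.
At the equator that is 24.95° × (2π·6378/360) km/° = 24.95 × 111.3 = 2778 km.

2780 km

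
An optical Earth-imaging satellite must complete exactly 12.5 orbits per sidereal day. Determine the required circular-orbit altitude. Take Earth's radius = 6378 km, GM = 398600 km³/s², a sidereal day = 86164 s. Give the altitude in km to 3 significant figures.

1450 km

Required period T = 86164 / 12.5 = 6893.1 s.
From T = 2π√(a³/μ): a = (μ T²/4π²)^(1/3) = (398600 × 6893.1² / 4π²)^(1/3) = 7828 km.
Altitude h = a − R = 7828 − 6378 = 1450 km.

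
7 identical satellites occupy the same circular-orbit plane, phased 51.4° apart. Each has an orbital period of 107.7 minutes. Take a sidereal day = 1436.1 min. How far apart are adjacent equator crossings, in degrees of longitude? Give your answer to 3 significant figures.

T = 107.7 min = 6462.0 s.
Single-satellite node shift = (6462.0/86166) × 360° = 27.00°.
With 7 satellites evenly phased, successive equator crossings are 27.00/7 = 3.857° apart.

3.86°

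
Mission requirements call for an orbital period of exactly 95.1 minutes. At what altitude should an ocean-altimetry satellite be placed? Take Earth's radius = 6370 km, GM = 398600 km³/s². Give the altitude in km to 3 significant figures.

532 km

T = 95.1 min = 5706.0 s.
From T = 2π√(a³/μ): a = (μ T²/4π²)^(1/3) = (398600 × 5706.0² / 4π²)^(1/3) = 6902 km.
Altitude h = a − R = 6902 − 6370 = 532 km.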